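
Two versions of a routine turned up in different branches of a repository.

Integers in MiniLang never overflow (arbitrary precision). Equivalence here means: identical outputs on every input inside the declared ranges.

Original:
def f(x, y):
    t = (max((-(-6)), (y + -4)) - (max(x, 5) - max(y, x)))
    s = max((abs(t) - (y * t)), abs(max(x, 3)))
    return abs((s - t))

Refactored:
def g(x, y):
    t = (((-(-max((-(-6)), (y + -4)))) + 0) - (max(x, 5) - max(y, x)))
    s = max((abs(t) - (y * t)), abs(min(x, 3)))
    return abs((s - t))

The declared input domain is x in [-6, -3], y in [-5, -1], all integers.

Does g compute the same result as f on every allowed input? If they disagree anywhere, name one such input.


Take x=-6, y=-5.
f: t = -4; s = 3; return 7
g: t = -4; s = 6; return 10
7 against 10: the behavior changed.
verdict: not equivalent; witness: x=-6, y=-5


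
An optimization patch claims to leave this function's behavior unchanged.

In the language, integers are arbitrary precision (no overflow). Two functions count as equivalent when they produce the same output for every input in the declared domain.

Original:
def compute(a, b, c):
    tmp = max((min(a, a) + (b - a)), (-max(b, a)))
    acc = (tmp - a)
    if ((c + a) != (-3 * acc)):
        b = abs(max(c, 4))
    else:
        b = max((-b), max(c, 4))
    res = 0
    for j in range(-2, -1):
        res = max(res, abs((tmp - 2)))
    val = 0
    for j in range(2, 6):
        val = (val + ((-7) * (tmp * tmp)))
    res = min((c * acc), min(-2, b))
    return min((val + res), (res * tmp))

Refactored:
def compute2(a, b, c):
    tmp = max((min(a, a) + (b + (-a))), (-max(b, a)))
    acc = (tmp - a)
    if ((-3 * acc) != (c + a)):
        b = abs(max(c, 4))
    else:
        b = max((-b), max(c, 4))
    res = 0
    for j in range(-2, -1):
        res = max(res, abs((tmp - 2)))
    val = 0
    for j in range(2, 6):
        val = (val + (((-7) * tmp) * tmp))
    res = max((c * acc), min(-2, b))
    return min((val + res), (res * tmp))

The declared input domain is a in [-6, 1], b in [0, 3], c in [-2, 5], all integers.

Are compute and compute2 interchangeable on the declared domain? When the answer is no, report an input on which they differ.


There is a counterexample at a=-6, b=0, c=-2: -12 on one side, -2 on the other.
compute: tmp=0, then acc=6, then ((c + a) != (-3 * acc)) is true, then b=4, then res=0, then (j=-2), then res=2, then val=0, then (j=2), then val=0, then (j=3), then val=0, then (j=4), then val=0, then (j=5), then val=0, then res=-12, then returns -12
compute2: tmp=0, then acc=6, then ((-3 * acc) != (c + a)) is true, then b=4, then res=0, then (j=-2), then res=2, then val=0, then (j=2), then val=0, then (j=3), then val=0, then (j=4), then val=0, then (j=5), then val=0, then res=-2, then returns -2
verdict: not equivalent; witness: a=-6, b=0, c=-2


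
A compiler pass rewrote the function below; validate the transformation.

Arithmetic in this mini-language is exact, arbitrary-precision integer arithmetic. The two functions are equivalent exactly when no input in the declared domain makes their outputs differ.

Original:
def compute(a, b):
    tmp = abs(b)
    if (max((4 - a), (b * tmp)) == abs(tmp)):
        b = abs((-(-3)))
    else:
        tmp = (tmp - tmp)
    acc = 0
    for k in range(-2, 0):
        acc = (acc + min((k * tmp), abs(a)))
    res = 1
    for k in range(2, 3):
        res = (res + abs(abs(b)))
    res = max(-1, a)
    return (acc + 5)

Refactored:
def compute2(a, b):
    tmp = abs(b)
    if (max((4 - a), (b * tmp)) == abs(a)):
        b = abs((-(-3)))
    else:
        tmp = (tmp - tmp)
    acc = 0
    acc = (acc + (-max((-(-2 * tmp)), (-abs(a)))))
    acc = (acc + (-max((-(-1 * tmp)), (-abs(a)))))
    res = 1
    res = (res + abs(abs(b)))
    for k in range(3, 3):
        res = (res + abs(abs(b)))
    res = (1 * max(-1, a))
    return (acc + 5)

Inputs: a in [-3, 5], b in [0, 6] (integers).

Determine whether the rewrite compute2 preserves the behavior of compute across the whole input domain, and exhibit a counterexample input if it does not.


Run the pair on a=2, b=1.
compute: tmp := 1 | (max((4 - a), (b * tmp)) == abs(tmp)): false | tmp := 0 | acc := 0 | iter k=-2: | acc := 0 | iter k=-1: | acc := 0 | res := 1 | iter k=2: | res := 2 | res := 2 | result 5
compute2: tmp := 1 | (max((4 - a), (b * tmp)) == abs(a)): true | b := 3 | acc := 0 | acc := -2 | acc := -3 | res := 1 | res := 4 | loop over k: empty range | res := 2 | result 2
5 != 2, so the rewrite changes behavior.
verdict: not equivalent; witness: a=2, b=1


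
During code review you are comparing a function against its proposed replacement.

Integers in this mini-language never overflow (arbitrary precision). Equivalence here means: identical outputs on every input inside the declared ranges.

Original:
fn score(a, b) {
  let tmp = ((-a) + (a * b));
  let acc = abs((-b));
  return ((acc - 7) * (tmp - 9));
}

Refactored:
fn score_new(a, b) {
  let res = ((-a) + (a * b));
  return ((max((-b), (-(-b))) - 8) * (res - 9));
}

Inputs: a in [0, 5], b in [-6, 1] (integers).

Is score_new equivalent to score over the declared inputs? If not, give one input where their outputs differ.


On input a=0, b=-6, score returns 9 while score_new returns 18.
verdict: not equivalent; witness: a=0, b=-6


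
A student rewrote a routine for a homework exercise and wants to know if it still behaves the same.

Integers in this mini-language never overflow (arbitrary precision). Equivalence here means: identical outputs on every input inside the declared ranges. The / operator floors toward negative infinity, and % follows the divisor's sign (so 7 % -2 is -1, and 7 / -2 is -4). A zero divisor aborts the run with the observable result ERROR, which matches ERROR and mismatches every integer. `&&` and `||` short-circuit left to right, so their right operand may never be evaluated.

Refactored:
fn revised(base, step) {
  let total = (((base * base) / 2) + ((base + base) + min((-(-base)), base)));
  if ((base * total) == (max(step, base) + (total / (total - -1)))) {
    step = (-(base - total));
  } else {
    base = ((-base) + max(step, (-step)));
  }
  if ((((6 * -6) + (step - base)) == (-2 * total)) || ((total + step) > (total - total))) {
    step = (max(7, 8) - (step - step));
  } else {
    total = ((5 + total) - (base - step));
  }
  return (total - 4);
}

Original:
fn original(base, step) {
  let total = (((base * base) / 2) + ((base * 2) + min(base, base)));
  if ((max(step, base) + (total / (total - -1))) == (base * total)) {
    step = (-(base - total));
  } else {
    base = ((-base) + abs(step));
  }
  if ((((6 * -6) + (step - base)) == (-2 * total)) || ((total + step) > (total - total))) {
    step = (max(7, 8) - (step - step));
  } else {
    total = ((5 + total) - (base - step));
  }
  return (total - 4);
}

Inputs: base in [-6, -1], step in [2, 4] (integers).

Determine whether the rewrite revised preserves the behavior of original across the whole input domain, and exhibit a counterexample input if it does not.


Changes here: min/max/abs usage differs, plus constant usage differs, plus arithmetic usage differs; the full 18-point sweep finds no disagreement.
verdict: equivalent


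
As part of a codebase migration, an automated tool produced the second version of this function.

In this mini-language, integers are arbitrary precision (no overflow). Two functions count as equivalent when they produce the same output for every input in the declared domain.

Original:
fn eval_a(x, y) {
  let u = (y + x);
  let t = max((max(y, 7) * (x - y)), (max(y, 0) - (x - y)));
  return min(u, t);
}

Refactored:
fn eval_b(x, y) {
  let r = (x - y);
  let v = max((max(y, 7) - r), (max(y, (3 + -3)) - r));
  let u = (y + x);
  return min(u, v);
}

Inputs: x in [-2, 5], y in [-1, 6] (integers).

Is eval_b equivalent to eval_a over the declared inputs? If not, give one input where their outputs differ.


Take x=1, y=1.
eval_a: u = 2; t = 1; return 1
eval_b: r = 0; v = 7; u = 2; return 2
1 != 2, so the rewrite changes behavior.
verdict: not equivalent; witness: x=1, y=1


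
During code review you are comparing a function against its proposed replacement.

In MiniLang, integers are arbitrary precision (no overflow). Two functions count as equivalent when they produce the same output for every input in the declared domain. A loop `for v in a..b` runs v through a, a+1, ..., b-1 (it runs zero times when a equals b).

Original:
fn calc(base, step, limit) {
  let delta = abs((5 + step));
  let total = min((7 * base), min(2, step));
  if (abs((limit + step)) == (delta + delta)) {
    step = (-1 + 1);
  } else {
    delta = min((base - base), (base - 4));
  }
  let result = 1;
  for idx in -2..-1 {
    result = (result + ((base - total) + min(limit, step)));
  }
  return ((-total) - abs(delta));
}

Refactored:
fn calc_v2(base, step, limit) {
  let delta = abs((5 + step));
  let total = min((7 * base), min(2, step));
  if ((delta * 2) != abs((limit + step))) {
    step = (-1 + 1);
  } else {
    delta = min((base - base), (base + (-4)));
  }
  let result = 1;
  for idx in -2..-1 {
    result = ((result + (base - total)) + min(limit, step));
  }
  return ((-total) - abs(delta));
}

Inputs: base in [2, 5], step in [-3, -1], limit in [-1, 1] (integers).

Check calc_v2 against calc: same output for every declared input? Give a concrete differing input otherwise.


Input base=2, step=-2, limit=-1: 0 from calc versus -1 from calc_v2.
verdict: not equivalent; witness: base=2, step=-2, limit=-1


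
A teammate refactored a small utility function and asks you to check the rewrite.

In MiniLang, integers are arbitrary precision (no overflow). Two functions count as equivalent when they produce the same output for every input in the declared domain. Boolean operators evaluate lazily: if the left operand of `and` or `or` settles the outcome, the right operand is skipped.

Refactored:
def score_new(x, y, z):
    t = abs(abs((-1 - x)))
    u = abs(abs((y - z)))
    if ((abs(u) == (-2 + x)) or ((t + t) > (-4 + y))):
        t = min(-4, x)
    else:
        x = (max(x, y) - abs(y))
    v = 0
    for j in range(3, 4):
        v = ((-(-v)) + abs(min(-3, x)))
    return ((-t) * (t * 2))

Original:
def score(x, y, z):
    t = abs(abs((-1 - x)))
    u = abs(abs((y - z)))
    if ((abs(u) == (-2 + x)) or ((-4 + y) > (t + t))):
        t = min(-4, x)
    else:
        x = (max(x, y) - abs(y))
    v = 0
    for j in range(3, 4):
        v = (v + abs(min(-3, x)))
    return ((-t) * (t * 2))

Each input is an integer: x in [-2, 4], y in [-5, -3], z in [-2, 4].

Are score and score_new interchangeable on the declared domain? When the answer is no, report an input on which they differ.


At x=-2, y=-5, z=-2: score gives -2, score_new gives -32.
verdict: not equivalent; witness: x=-2, y=-5, z=-2


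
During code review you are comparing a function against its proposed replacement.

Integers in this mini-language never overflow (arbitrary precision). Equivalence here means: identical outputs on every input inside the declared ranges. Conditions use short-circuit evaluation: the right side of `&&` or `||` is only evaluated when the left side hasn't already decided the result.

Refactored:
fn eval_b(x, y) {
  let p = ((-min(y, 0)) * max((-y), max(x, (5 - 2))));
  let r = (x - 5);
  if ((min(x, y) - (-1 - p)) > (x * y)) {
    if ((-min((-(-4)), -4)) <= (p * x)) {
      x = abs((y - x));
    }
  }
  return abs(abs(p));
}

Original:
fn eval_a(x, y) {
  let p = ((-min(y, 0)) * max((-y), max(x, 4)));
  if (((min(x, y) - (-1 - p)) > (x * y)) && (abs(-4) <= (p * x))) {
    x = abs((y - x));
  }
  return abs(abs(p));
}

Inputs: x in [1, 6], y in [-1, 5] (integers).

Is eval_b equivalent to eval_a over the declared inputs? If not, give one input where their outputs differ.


These are not equivalent — on x=1, y=-1 the outputs split (4 vs 3).
eval_a: p := 4 | (((min(x, y) - (-1 - p)) > (x * y)) && (abs(-4) <= (p * x))): true | x := 2 | result 4
eval_b: p := 3 | r := -4 | ((min(x, y) - (-1 - p)) > (x * y)): true | ((-min((-(-4)), -4)) <= (p * x)): false | result 3
verdict: not equivalent; witness: x=1, y=-1


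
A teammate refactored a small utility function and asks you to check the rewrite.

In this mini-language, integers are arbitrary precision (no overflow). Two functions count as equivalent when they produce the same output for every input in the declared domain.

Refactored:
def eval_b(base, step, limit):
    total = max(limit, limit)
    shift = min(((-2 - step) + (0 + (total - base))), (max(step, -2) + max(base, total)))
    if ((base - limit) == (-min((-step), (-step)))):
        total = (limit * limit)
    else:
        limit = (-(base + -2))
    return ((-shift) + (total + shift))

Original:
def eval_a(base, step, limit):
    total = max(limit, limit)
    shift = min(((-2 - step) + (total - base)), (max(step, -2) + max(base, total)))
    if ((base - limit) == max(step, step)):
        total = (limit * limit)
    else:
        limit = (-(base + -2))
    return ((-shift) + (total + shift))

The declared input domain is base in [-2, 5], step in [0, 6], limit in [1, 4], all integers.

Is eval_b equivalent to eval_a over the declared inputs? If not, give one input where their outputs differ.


Equivalent — the differences include constant usage differs, plus arithmetic usage differs, plus min/max/abs usage differs, yet no declared input distinguishes the two.
Tracing base=4, step=1, limit=2: eval_a: total := 2 | shift := -5 | ((base - limit) == max(step, step)): false | limit := -2 | result 2 | eval_b: total := 2 | shift := -5 | ((base - limit) == (-min((-step), (-step)))): false | limit := -2 | result 2 — matching result 2.
An exhaustive pass over the 224 declared inputs shows identical outputs.
verdict: equivalent


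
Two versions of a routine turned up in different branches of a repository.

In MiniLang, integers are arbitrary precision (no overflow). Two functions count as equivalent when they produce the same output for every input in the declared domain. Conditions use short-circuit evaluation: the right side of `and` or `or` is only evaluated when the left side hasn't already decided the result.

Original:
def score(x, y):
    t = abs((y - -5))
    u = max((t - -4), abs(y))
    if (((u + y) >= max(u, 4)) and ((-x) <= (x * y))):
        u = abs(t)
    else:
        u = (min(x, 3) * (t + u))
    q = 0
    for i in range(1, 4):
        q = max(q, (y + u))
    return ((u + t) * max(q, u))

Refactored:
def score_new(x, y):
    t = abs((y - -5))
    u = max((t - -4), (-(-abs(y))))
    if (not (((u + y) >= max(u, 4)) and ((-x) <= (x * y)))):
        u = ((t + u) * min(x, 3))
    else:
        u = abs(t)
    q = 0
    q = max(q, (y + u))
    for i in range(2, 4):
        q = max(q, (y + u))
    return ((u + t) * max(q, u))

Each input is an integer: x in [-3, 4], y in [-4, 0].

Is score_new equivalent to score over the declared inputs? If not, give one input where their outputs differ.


The two versions differ — the changes include boolean connective usage differs, statement counts differ, loop structure differs, arithmetic usage differs, min/max/abs usage differs.
As a probe, take x=1, y=0: score runs t = 5; u = 9; (((u + y) >= max(u, 4)) and ((-x) <= (x * y))) -> true; u = 5; q = 0; [i=1]; q = 5; [i=2]; q = 5; [i=3]; q = 5; return 50; score_new runs t = 5; u = 9; (not (((u + y) >= max(u, 4)) and ((-x) <= (x * y)))) -> false; u = 5; q = 0; q = 5; [i=2]; q = 5; [i=3]; q = 5; return 50; both end at 50.
Sweeping the whole domain (40 inputs) finds no disagreement.
verdict: equivalent


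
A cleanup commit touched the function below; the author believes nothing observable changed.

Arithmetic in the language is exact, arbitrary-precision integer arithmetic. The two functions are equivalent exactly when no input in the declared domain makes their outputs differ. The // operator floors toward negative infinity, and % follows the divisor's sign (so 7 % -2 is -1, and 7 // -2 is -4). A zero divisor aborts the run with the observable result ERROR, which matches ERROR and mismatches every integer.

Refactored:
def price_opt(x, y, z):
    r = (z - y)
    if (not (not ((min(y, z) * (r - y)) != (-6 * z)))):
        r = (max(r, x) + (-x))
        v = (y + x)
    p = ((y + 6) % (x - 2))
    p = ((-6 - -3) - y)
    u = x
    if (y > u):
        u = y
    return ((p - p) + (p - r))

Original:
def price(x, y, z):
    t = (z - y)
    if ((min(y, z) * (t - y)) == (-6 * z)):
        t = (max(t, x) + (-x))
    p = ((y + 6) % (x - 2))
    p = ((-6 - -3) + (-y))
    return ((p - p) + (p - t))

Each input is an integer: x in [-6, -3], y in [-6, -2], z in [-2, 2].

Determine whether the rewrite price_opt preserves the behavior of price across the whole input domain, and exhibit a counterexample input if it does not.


The rewrite breaks on x=-6, y=-6, z=-2, where the results are -1 and -7.
price: t becomes 4; next ((min(y, z) * (t - y)) == (-6 * z)) evaluates to false; next p becomes 0; next p becomes 3; next final value -1
price_opt: r becomes 4; next (not (not ((min(y, z) * (r - y)) != (-6 * z)))) evaluates to true; next r becomes 10; next v becomes -12; next p becomes 0; next p becomes 3; next u becomes -6; next (y > u) evaluates to false; next final value -7
verdict: not equivalent; witness: x=-6, y=-6, z=-2


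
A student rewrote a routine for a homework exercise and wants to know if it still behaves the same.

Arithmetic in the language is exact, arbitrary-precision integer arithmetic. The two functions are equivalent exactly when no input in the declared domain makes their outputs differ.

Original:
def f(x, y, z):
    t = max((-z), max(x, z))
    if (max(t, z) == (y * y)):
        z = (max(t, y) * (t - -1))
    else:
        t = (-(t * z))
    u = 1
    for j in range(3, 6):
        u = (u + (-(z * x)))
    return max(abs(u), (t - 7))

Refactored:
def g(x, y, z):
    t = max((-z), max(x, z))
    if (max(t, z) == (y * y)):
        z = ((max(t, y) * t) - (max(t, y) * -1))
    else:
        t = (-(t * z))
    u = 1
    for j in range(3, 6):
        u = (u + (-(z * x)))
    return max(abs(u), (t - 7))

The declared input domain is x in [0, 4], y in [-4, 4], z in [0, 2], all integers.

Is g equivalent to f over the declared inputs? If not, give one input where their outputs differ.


Equivalent — the differences include min/max/abs usage differs; also arithmetic usage differs, yet no declared input distinguishes the two.
Spot check at x=0, y=-3, z=2 — f: t=2, then (max(t, z) == (y * y)) is false, then t=-4, then u=1, then (j=3), then u=1, then (j=4), then u=1, then (j=5), then u=1, then returns 1. g: t=2, then (max(t, z) == (y * y)) is false, then t=-4, then u=1, then (j=3), then u=1, then (j=4), then u=1, then (j=5), then u=1, then returns 1. Both give 1.
Checked all 135 inputs in the declared domain: the outputs agree on every one.
verdict: equivalent


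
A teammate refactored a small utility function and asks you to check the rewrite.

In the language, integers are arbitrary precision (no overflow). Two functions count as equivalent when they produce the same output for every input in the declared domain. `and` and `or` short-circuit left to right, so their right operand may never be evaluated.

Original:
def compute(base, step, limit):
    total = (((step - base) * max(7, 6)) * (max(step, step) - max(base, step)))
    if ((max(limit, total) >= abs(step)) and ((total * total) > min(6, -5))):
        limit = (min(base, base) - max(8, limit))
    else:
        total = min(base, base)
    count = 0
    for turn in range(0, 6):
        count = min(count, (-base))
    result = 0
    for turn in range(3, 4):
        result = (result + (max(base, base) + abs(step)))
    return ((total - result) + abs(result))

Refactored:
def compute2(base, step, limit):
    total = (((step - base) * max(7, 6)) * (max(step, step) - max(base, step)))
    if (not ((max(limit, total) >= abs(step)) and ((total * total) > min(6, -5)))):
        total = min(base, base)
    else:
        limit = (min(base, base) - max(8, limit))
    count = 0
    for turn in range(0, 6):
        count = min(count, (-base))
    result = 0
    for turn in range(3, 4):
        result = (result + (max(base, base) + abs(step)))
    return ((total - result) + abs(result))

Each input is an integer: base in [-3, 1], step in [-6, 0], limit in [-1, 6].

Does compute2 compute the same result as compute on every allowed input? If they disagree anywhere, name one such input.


Reading the diff, among the changes: boolean connective usage differs.
Tracing base=1, step=0, limit=3: compute: total := 7 | ((max(limit, total) >= abs(step)) and ((total * total) > min(6, -5))): true | limit := -7 | count := 0 | iter turn=0: | count := -1 | iter turn=1: | count := -1 | iter turn=2: | count := -1 | iter turn=3: | count := -1 | iter turn=4: | count := -1 | iter turn=5: | count := -1 | result := 0 | iter turn=3: | result := 1 | result 7 | compute2: total := 7 | (not ((max(limit, total) >= abs(step)) and ((total * total) > min(6, -5)))): false | limit := -7 | count := 0 | iter turn=0: | count := -1 | iter turn=1: | count := -1 | iter turn=2: | count := -1 | iter turn=3: | count := -1 | iter turn=4: | count := -1 | iter turn=5: | count := -1 | result := 0 | iter turn=3: | result := 1 | result 7 — matching result 7.
An exhaustive pass over the 280 declared inputs shows identical outputs.
verdict: equivalent


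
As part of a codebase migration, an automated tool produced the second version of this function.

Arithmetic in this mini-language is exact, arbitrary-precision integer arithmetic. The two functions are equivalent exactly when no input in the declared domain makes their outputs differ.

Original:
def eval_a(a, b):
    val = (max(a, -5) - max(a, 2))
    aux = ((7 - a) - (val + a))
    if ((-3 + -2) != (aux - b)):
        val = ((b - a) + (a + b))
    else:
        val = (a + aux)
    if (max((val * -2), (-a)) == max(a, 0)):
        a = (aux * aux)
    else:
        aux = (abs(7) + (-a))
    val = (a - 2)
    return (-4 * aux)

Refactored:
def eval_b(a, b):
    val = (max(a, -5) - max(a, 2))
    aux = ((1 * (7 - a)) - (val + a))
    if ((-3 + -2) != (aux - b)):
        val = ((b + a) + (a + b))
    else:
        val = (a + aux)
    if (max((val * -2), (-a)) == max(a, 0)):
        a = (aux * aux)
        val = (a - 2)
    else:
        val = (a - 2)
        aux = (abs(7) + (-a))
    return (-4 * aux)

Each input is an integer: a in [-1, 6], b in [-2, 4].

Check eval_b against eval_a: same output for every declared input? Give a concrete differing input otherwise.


Input a=4, b=-1: 4 from eval_a versus -12 from eval_b.
verdict: not equivalent; witness: a=4, b=-1


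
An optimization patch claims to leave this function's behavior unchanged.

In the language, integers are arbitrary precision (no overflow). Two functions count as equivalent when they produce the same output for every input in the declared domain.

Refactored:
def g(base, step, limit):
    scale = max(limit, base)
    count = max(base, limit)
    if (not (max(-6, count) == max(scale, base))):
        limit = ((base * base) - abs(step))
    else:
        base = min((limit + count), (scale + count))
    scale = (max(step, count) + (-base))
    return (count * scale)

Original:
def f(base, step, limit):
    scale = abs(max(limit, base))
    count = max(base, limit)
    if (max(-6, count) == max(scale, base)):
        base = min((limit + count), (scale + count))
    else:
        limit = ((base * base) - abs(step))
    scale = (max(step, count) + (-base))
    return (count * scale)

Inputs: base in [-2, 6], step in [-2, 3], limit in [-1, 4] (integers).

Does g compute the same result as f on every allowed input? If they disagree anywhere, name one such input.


There is a counterexample at base=-1, step=-2, limit=-1: 0 on one side, -1 on the other.
f: scale=1, then count=-1, then (max(-6, count) == max(scale, base)) is false, then limit=-1, then scale=0, then returns 0
g: scale=-1, then count=-1, then (not (max(-6, count) == max(scale, base))) is false, then base=-2, then scale=1, then returns -1
verdict: not equivalent; witness: base=-1, step=-2, limit=-1


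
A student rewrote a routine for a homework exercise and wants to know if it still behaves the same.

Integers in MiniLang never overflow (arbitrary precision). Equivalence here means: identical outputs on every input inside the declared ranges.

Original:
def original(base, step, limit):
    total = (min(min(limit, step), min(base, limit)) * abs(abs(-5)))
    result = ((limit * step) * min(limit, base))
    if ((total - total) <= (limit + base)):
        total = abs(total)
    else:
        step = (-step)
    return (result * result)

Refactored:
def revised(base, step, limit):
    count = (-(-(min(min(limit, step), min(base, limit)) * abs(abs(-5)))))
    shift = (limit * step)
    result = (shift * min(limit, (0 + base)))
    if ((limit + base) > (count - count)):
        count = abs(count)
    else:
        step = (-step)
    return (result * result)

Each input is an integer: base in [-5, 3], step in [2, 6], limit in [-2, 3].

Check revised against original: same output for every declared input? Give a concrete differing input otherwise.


There is a behavioral-looking edit here, yet the outcome never shifts on this domain.
As a probe, take base=0, step=4, limit=-1: original runs total becomes -5; next result becomes 4; next ((total - total) <= (limit + base)) evaluates to false; next step becomes -4; next final value 16; revised runs count becomes -5; next shift becomes -4; next result becomes 4; next ((limit + base) > (count - count)) evaluates to false; next step becomes -4; next final value 16; both end at 16.
An exhaustive pass over the 270 declared inputs shows identical outputs.
verdict: equivalent


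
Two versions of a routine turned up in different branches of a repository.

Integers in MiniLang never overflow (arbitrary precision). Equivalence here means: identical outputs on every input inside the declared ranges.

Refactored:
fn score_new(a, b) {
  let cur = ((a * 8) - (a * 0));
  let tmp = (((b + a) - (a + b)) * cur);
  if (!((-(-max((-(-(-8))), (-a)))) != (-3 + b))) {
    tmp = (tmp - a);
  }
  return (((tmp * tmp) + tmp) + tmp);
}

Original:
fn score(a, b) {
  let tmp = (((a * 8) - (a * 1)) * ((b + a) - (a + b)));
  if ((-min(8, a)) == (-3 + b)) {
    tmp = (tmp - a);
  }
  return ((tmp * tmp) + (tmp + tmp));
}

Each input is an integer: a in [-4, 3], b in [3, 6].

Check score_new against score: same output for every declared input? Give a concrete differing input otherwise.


The edit looks behavioral (`1` became `0`), but over these ranges it never changes the outcome; all 32 inputs agree.
verdict: equivalent


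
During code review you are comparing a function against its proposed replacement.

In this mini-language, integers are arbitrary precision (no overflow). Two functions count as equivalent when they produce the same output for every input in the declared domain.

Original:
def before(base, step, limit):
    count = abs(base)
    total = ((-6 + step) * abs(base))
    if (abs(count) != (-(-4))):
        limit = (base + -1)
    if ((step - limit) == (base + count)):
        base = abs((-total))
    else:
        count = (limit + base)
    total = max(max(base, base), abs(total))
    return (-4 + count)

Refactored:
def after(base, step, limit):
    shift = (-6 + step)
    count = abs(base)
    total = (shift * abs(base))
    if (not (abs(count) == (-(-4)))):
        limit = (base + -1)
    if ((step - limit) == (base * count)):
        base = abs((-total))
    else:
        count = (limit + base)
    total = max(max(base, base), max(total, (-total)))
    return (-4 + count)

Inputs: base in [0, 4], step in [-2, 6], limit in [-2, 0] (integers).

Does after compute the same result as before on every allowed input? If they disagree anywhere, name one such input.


Run the pair on base=4, step=6, limit=-2.
before: count := 4 | total := 0 | (abs(count) != (-(-4))): false | ((step - limit) == (base + count)): true | base := 0 | total := 0 | result 0
after: shift := 0 | count := 4 | total := 0 | (not (abs(count) == (-(-4)))): false | ((step - limit) == (base * count)): false | count := 2 | total := 4 | result -2
0 and -2 differ, so these are not the same function on this domain.
verdict: not equivalent; witness: base=4, step=6, limit=-2


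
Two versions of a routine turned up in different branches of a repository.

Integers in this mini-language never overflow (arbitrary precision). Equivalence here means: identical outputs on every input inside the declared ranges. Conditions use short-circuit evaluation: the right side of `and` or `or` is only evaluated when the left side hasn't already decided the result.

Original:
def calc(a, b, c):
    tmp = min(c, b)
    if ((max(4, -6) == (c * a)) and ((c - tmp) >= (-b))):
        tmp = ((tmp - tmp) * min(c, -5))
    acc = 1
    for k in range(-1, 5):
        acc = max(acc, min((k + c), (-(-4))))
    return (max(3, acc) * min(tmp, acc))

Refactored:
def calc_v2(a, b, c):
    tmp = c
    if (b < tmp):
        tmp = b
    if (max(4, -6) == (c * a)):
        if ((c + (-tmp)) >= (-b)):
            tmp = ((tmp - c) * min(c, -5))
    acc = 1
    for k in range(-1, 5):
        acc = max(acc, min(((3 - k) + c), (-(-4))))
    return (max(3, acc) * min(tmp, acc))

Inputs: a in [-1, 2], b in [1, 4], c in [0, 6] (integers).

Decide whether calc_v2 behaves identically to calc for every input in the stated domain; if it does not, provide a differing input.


Not equivalent: a=1, b=1, c=4 separates them (0 vs 16).
calc: tmp = 1; ((max(4, -6) == (c * a)) and ((c - tmp) >= (-b))) -> true; tmp = 0; acc = 1; [k=-1]; acc = 3; [k=0]; acc = 4; [k=1]; acc = 4; [k=2]; acc = 4; [k=3]; acc = 4; [k=4]; acc = 4; return 0
calc_v2: tmp = 4; (b < tmp) -> true; tmp = 1; (max(4, -6) == (c * a)) -> true; ((c + (-tmp)) >= (-b)) -> true; tmp = 15; acc = 1; [k=-1]; acc = 4; [k=0]; acc = 4; [k=1]; acc = 4; [k=2]; acc = 4; [k=3]; acc = 4; [k=4]; acc = 4; return 16
verdict: not equivalent; witness: a=1, b=1, c=4


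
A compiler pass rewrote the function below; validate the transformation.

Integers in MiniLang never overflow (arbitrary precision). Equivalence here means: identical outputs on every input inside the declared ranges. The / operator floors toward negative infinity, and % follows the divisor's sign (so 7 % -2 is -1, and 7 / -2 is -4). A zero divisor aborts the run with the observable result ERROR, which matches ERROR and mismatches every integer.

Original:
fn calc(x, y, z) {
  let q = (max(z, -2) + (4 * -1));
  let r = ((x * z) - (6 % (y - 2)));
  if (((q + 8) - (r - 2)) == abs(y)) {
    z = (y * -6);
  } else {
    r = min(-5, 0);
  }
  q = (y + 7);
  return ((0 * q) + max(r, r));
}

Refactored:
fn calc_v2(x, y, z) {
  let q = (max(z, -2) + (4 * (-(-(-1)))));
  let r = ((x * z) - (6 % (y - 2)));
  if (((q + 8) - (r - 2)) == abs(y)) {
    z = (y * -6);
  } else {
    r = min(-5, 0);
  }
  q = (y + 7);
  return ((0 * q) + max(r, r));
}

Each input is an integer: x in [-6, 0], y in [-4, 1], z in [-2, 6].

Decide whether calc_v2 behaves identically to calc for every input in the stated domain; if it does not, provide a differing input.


Behavior is preserved: although same computation, different form, the outputs never diverge.
One worked example (x=-2, y=1, z=2) — calc: q=-2, then r=-4, then (((q + 8) - (r - 2)) == abs(y)) is false, then r=-5, then q=8, then returns -5; calc_v2: q=-2, then r=-4, then (((q + 8) - (r - 2)) == abs(y)) is false, then r=-5, then q=8, then returns -5; agreement on -5.
Sweeping the whole domain (378 inputs) finds no disagreement.
verdict: equivalent


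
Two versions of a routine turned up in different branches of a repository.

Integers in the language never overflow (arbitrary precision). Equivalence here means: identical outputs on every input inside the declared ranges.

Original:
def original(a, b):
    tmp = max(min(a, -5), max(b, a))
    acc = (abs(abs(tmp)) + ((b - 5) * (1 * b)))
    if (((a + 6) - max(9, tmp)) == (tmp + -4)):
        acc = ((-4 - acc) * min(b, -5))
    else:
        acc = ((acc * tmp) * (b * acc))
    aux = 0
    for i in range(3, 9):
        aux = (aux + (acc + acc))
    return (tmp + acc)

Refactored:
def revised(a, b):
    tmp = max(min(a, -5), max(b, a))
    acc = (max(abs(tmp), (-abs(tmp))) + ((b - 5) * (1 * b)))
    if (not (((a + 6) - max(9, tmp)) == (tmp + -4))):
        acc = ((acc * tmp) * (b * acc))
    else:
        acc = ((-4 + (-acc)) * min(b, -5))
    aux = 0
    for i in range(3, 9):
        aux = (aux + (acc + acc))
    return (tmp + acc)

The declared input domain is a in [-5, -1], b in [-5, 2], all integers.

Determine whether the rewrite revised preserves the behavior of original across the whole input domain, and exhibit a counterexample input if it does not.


This is a faithful refactor — boolean connective usage differs; min/max/abs usage differs; arithmetic usage differs, but the computed results match everywhere.
Spot check at a=-3, b=-2 — original: tmp := -2 | acc := 16 | (((a + 6) - max(9, tmp)) == (tmp + -4)): true | acc := 100 | aux := 0 | iter i=3: | aux := 200 | iter i=4: | aux := 400 | iter i=5: | aux := 600 | iter i=6: | aux := 800 | iter i=7: | aux := 1000 | iter i=8: | aux := 1200 | result 98. revised: tmp := -2 | acc := 16 | (not (((a + 6) - max(9, tmp)) == (tmp + -4))): false | acc := 100 | aux := 0 | iter i=3: | aux := 200 | iter i=4: | aux := 400 | iter i=5: | aux := 600 | iter i=6: | aux := 800 | iter i=7: | aux := 1000 | iter i=8: | aux := 1200 | result 98. Both give 98.
Checked all 40 inputs in the declared domain: the outputs agree on every one.
verdict: equivalent


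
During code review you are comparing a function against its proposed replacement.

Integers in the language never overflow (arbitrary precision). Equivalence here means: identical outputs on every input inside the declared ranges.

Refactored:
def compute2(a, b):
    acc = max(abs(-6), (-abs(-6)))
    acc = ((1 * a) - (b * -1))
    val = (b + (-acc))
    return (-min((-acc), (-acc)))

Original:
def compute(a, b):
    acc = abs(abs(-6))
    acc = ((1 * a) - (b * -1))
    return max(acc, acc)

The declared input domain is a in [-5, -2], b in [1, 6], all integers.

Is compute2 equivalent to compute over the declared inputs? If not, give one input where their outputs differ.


The two are interchangeable: arithmetic usage differs, plus min/max/abs usage differs, plus local variable names differ, plus statement counts differ, plus constant usage differs, and every declared input agrees.
One worked example (a=-5, b=2) — compute: acc = 6; acc = -3; return -3; compute2: acc = 6; acc = -3; val = 5; return -3; agreement on -3.
An exhaustive pass over the 24 declared inputs shows identical outputs.
verdict: equivalent


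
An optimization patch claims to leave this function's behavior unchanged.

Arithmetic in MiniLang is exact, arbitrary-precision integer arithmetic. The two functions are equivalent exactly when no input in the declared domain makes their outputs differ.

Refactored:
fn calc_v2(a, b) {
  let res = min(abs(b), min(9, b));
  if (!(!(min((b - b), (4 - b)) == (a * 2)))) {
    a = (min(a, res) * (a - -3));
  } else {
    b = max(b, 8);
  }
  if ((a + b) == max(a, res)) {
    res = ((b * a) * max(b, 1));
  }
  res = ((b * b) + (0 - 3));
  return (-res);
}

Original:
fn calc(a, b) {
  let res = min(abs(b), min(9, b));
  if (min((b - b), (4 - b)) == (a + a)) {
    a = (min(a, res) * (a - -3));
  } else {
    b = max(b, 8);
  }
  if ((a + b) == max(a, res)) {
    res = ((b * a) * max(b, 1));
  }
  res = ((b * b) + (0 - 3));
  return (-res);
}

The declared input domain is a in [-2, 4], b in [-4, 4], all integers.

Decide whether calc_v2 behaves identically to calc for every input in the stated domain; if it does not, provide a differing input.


Behavior is preserved: although arithmetic usage differs, and boolean connective usage differs, and constant usage differs, the outputs never diverge.
As a probe, take a=2, b=-4: calc runs res becomes -4; next (min((b - b), (4 - b)) == (a + a)) evaluates to false; next b becomes 8; next ((a + b) == max(a, res)) evaluates to false; next res becomes 61; next final value -61; calc_v2 runs res becomes -4; next (!(!(min((b - b), (4 - b)) == (a * 2)))) evaluates to false; next b becomes 8; next ((a + b) == max(a, res)) evaluates to false; next res becomes 61; next final value -61; both end at -61.
Checked all 63 inputs in the declared domain: the outputs agree on every one.
verdict: equivalent


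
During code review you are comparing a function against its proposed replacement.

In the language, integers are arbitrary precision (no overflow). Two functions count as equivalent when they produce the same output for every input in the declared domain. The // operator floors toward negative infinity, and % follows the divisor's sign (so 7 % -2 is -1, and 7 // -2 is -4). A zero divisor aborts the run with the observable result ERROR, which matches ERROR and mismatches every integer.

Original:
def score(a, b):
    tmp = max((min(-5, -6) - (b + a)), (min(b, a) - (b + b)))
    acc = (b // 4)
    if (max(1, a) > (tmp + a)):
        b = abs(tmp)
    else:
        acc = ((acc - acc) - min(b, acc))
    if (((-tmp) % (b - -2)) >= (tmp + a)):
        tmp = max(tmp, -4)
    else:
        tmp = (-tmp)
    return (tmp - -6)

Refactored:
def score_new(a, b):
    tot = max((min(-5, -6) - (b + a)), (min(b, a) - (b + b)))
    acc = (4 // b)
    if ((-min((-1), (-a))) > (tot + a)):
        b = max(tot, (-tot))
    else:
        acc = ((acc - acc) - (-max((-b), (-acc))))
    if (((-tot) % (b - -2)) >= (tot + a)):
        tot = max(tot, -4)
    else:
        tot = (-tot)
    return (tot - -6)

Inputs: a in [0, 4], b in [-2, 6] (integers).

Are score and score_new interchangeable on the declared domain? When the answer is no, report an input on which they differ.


The rewrite breaks on a=0, b=0, where the results are 6 and ERROR.
score: tmp becomes 0; next acc becomes 0; next (max(1, a) > (tmp + a)) evaluates to true; next b becomes 0; next (((-tmp) % (b - -2)) >= (tmp + a)) evaluates to true; next tmp becomes 0; next final value 6
score_new: tot becomes 0; next hits division by zero so the output is ERROR
verdict: not equivalent; witness: a=0, b=0


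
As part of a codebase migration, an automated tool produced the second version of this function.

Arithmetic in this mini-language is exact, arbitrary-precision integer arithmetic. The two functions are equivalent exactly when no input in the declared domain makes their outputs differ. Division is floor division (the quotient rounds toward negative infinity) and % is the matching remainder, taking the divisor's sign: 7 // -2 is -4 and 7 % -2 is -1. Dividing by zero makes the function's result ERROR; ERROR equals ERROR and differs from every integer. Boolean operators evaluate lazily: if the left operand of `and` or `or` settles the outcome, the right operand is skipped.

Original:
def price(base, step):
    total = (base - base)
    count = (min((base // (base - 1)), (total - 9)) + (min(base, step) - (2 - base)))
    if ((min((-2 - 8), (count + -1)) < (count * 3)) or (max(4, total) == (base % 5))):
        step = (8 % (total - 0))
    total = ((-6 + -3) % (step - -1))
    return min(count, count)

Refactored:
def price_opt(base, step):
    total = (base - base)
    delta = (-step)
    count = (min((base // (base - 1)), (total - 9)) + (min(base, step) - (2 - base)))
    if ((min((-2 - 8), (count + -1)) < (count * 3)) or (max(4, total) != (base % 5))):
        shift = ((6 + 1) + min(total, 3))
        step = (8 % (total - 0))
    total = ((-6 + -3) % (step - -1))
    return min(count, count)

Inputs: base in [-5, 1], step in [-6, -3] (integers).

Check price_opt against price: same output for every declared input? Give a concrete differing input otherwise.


The rewrite breaks on base=-5, step=-6, where the results are -22 and ERROR.
price: total = 0; count = -22; ((min((-2 - 8), (count + -1)) < (count * 3)) or (max(4, total) == (base % 5))) -> false; total = -4; return -22
price_opt: total = 0; delta = 6; count = -22; ((min((-2 - 8), (count + -1)) < (count * 3)) or (max(4, total) != (base % 5))) -> true; shift = 7; division by zero -> ERROR
verdict: not equivalent; witness: base=-5, step=-6


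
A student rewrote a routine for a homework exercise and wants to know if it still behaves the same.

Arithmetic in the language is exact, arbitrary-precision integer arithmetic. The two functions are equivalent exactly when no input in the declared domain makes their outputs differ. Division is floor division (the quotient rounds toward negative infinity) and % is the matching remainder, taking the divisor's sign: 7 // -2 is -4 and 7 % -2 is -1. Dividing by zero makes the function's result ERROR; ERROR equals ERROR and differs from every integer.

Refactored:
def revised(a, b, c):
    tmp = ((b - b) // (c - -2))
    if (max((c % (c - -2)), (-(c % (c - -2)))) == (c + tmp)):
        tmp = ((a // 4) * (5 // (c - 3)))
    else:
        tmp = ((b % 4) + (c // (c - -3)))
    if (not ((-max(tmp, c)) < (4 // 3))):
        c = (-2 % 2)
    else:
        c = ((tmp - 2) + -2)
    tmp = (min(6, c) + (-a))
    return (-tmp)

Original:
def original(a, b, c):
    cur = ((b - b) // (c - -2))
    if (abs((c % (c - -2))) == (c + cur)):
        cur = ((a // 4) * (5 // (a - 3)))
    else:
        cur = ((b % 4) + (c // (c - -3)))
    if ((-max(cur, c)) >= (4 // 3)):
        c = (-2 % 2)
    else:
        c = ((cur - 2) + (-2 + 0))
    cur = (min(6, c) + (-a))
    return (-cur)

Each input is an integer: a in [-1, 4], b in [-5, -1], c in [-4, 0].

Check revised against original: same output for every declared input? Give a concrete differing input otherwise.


Input a=3, b=-5, c=0: ERROR from original versus 7 from revised.
verdict: not equivalent; witness: a=3, b=-5, c=0
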